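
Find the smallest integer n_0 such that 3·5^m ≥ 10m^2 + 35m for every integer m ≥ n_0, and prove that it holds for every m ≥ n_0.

At m = 2: 75 < 110, so the inequality fails and n_0 ≥ 3. We prove 3·5^m ≥ 10m^2 + 35m for all m ≥ 3.
When m = 3: 3·5^m = 375 and 10m^2 + 35m = 195, so 375 ≥ 195.
Inductive step: suppose the statement holds for some p ≥ 3, so 3·5^p ≥ 10p^2 + 35p.
Then 3·5^(p + 1) = 5·(3·5^p) ≥ 5·(10p^2 + 35p).
Also, for p ≥ 3 we have 5·(10p^2 + 35p) ≥ 10(p+1)^2 + 35(p+1), since 5·(10p^2 + 35p) − (10(p+1)^2 + 35(p+1)) = 40p^2 + 120p - 45, which is nonnegative for all p ≥ 3.
Combining, 3·5^(p + 1) ≥ 10(p+1)^2 + 35(p+1).
By the principle of mathematical induction, the result holds for all m ≥ 3.
Hence the smallest such n_0 is 3.

n_0 = 3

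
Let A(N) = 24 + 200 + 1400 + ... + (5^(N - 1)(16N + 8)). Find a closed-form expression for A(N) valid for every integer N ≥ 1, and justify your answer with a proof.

We claim A(N) = 5^N(4N + 1) - 1 for all N ≥ 1.
For the base case N = 1: A(1) = 24, and the closed form gives 24. They agree.
Inductive step: suppose the statement holds for some p ≥ 1, so A(p) = 5^p(4p + 1) - 1.
Then A(p+1) = A(p) + (5^p(16p + 24)) = (5^p(4p + 1) - 1) + (5^p(16p + 24)).
Simplifying, A(p+1) = 20·5^p·p + 25·5^p - 1 = 5^(p+1)(4(p+1) + 1) - 1,
which is the closed form with N = p+1.
Hence, by induction on N, the claim holds for every N ≥ 1.

A(N) = 5^N(4N + 1) - 1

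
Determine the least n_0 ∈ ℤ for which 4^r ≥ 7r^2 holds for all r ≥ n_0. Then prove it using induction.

n_0 = 3

At r = 2: 16 < 28, so the inequality fails and n_0 ≥ 3. We prove 4^r ≥ 7r^2 for all r ≥ 3.
For the base case r = 3: 4^r = 64 and 7r^2 = 63, so 64 ≥ 63.
Suppose the result is true for r = m, so 4^m ≥ 7m^2.
Then 4^(m + 1) = 4·(4^m) ≥ 4·(7m^2).
Also, for m ≥ 3 we have 4·(7m^2) ≥ 7(m+1)^2, since 4 ≥ (1 + 1/m)^2 for all m ≥ 3.
Combining, 4^(m + 1) ≥ 7(m+1)^2.
By the principle of mathematical induction, the result holds for all r ≥ 3.
Hence the smallest such n_0 is 3.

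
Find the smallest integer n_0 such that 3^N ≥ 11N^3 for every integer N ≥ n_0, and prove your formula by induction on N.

At N = 7: 2187 < 3773, so the inequality fails and n_0 ≥ 8. We prove 3^N ≥ 11N^3 for all N ≥ 8.
For the base case N = 8: 3^N = 6561 and 11N^3 = 5632, so 6561 ≥ 5632.
Inductive step: assume the claim holds for N = r, so 3^r ≥ 11r^3.
Then 3^(r + 1) = 3·(3^r) ≥ 3·(11r^3).
Also, for r ≥ 8 we have 3·(11r^3) ≥ 11(r+1)^3, since 3 ≥ (1 + 1/r)^3 for all r ≥ 8.
Combining, 3^(r + 1) ≥ 11(r+1)^3.
This completes the induction.
Hence the smallest such n_0 is 8.

n_0 = 8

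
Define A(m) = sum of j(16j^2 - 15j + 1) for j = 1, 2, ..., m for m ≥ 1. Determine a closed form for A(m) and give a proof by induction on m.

A(m) = m(m + 1)(4m^2 - m - 2)

We claim A(m) = m(m + 1)(4m^2 - m - 2) for all m ≥ 1.
Base case (m = 1): A(1) = 2, and the closed form gives 2. They agree.
Inductive step: assume the claim holds for m = j, so A(j) = j(4j^3 + 3j^2 - 3j - 2).
Then A(j+1) = A(j) + (16j^3 + 33j^2 + 19j + 2) = (j(4j^3 + 3j^2 - 3j - 2)) + (16j^3 + 33j^2 + 19j + 2).
Simplifying, A(j+1) = (j + 1)(j + 2)(4j^2 + 7j + 1) = (j+1)((j+1) + 1)(4(j+1)^2 - (j+1) - 2),
which is the closed form with m = j+1.
Hence, by induction on m, the claim holds for every m ≥ 1.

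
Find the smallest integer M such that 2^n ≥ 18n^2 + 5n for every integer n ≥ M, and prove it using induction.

M = 12

At n = 11: 2048 < 2233, so the inequality fails and M ≥ 12. We prove 2^n ≥ 18n^2 + 5n for all n ≥ 12.
Base step (n = 12): 2^n = 4096 and 18n^2 + 5n = 2652, so 4096 ≥ 2652.
For the inductive step, assume it holds for an arbitrary m ≥ 12, so 2^m ≥ 18m^2 + 5m.
Then 2^(m + 1) = 2·(2^m) ≥ 2·(18m^2 + 5m).
Also, for m ≥ 12 we have 2·(18m^2 + 5m) ≥ 18(m+1)^2 + 5(m+1), since 2·(18m^2 + 5m) − (18(m+1)^2 + 5(m+1)) = 18m^2 - 31m - 23, which is nonnegative for all m ≥ 12.
Combining, 2^(m + 1) ≥ 18(m+1)^2 + 5(m+1).
By induction, the statement is established for all n ≥ 12.
Hence the smallest such M is 12.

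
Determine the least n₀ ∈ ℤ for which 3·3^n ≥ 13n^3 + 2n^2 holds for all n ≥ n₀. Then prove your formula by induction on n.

At n = 6: 2187 < 2880, so the inequality fails and n₀ ≥ 7. We prove 3·3^n ≥ 13n^3 + 2n^2 for all n ≥ 7.
Base case (n = 7): 3·3^n = 6561 and 13n^3 + 2n^2 = 4557, so 6561 ≥ 4557.
Inductive step: suppose the statement holds for some m ≥ 7, so 3·3^m ≥ 13m^3 + 2m^2.
Then 3·3^(m + 1) = 3·(3·3^m) ≥ 3·(13m^3 + 2m^2).
Also, for m ≥ 7 we have 3·(13m^3 + 2m^2) ≥ 13(m+1)^3 + 2(m+1)^2, since 3·(13m^3 + 2m^2) − (13(m+1)^3 + 2(m+1)^2) = 26m^3 - 35m^2 - 43m - 15, which is nonnegative for all m ≥ 7.
Combining, 3·3^(m + 1) ≥ 13(m+1)^3 + 2(m+1)^2.
By induction, the statement is established for all n ≥ 7.
Hence the smallest such n₀ is 7.

n₀ = 7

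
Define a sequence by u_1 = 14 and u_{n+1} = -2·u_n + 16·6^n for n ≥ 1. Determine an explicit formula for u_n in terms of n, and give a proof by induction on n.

u_n = -(-2)^n + 2·6^n

Computing the first terms: u_1 = 14, u_2 = 68, u_3 = 440. This suggests u_n = -(-2)^n + 2·6^n.
Base step (n = 1): the formula gives 14 = 14 = u_1.
Inductive step: suppose the statement holds for some r ≥ 1, so u_r = -(-2)^r + 2·6^r.
Then u_{r+1} = -2·u_r + 16·6^r = -2·(-(-2)^r + 2·6^r) + 16·6^r = -(-2)^(r + 1) + 2·6^(r + 1),
which is the claimed formula at n = r+1.
This completes the induction.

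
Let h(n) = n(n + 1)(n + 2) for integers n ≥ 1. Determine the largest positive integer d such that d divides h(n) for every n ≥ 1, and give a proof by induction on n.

Computing the first values: h(1) = 6 and h(2) = 24; gcd(6, 24) = 6, so d ≤ 6.
We prove 6 | n(n + 1)(n + 2) for all n ≥ 1 by induction on n.
When n = 1: h(1) = 6 = 6·(1), so 6 | h(1).
Inductive step: suppose the statement holds for some r ≥ 1, i.e. 6 | h(r). Then
h(r+1) − h(r) = (r+1)·(r+2)·(r+3) − r·(r+1)·(r+2) = (r+1)·(r+2)·[(r+3) − r] = 3·(r+1)·(r+2). The product of 2 consecutive integers is divisible by (2)! = 2, so h(r+1) − h(r) is divisible by 3·2 = 6. By the inductive hypothesis 6 | h(r), hence 6 | h(r+1).
By the principle of mathematical induction, the result holds for all n ≥ 1.
Therefore the largest such d is 6.

d = 6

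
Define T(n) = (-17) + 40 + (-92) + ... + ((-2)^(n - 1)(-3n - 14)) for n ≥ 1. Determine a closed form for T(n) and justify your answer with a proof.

T(n) = (-2)^n(n + 5) - 5

We claim T(n) = (-2)^n(n + 5) - 5 for all n ≥ 1.
Base case (n = 1): T(1) = -17, and the closed form gives -17. They agree.
Inductive step: assume the claim holds for n = r, so T(r) = (-2)^r(r + 5) - 5.
Then T(r+1) = T(r) + ((-2)^r(-3r - 17)) = ((-2)^r(r + 5) - 5) + ((-2)^r(-3r - 17)).
Simplifying, T(r+1) = -2(-2)^r·r - 12(-2)^r - 5 = (-2)^(r+1)((r+1) + 5) - 5,
which is the closed form with n = r+1.
By induction, the statement is established for all n ≥ 1.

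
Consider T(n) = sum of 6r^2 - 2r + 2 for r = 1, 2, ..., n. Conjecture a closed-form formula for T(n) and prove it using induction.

We claim T(n) = 2n(n^2 + n + 1) for all n ≥ 1.
When n = 1: T(1) = 6, and the closed form gives 6. They agree.
Suppose the result is true for n = r, so T(r) = 2r(r^2 + r + 1).
Then T(r+1) = T(r) + (-2r + 6(r + 1)^2) = (2r(r^2 + r + 1)) + (-2r + 6(r + 1)^2).
Simplifying, T(r+1) = 2(r + 1)(r^2 + 3r + 3) = 2(r+1)((r+1)^2 + (r+1) + 1),
which is the closed form with n = r+1.
By the principle of mathematical induction, the result holds for all n ≥ 1.

T(n) = 2n(n^2 + n + 1)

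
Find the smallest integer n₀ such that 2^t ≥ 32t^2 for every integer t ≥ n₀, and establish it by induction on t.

At t = 12: 4096 < 4608, so the inequality fails and n₀ ≥ 13. We prove 2^t ≥ 32t^2 for all t ≥ 13.
For the base case t = 13: 2^t = 8192 and 32t^2 = 5408, so 8192 ≥ 5408.
Suppose the result is true for t = m, so 2^m ≥ 32m^2.
Then 2^(m + 1) = 2·(2^m) ≥ 2·(32m^2).
Also, for m ≥ 13 we have 2·(32m^2) ≥ 32(m+1)^2, since 2 ≥ (1 + 1/m)^2 for all m ≥ 13.
Combining, 2^(m + 1) ≥ 32(m+1)^2.
Hence, by induction on t, the claim holds for every t ≥ 13.
Hence the smallest such n₀ is 13.

n₀ = 13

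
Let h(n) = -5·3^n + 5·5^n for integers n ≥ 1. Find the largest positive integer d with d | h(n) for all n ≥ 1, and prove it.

Computing the first values: h(1) = 10 and h(2) = 80; gcd(10, 80) = 10, so d ≤ 10.
We prove 10 | -5·3^n + 5·5^n for all n ≥ 1 by induction on n.
For the base case n = 1: h(1) = 10 = 10·(1), so 10 | h(1).
Inductive step: assume the claim holds for n = r, i.e. 10 | h(r). Then
h(r+1) − 5·h(r) = (-5·3^(r+1) + 5·5^(r+1)) − 5·(-5·3^r + 5·5^r) = (-5)·3^r·(3 − 5) = (10)·3^r. Since 10 | h(r) by the inductive hypothesis, 10 | 5·h(r); and 10 | 10 since 10 = 10·1. Therefore 10 | h(r+1).
By the principle of mathematical induction, the result holds for all n ≥ 1.
Therefore the largest such d is 10.

d = 10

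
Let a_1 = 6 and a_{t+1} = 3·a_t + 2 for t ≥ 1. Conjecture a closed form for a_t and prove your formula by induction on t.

a_t = 7·3^(t - 1) - 1

Computing the first terms: a_1 = 6, a_2 = 20, a_3 = 62. This suggests a_t = 7·3^(t - 1) - 1.
When t = 1: the formula gives 6 = 6 = a_1.
For the inductive step, assume it holds for an arbitrary p ≥ 1, so a_p = 7·3^(p - 1) - 1.
Then a_{p+1} = 3·a_p + 2 = 3·(7·3^(p - 1) - 1) + 2 = 7·3^p - 1 = 7·3^((p+1) - 1) - 1,
which is the claimed formula at t = p+1.
Hence, by induction on t, the claim holds for every t ≥ 1.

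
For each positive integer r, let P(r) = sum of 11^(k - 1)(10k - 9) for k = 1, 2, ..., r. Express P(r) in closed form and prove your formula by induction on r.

We claim P(r) = 11^r(r - 1) + 1 for all r ≥ 1.
Base case (r = 1): P(1) = 1, and the closed form gives 1. They agree.
Inductive step: assume the claim holds for r = k, so P(k) = 11^k(k - 1) + 1.
Then P(k+1) = P(k) + (11^k(10k + 1)) = (11^k(k - 1) + 1) + (11^k(10k + 1)).
Simplifying, P(k+1) = 11^(k + 1)k + 1 = 11^(k+1)((k+1) - 1) + 1,
which is the closed form with r = k+1.
This completes the induction.

P(r) = 11^r(r - 1) + 1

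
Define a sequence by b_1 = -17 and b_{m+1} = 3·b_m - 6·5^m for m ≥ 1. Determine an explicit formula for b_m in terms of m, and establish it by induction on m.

b_m = -2·3^(m - 1) - 3·5^m

Computing the first terms: b_1 = -17, b_2 = -81, b_3 = -393. This suggests b_m = -2·3^(m - 1) - 3·5^m.
For the base case m = 1: the formula gives -17 = -17 = b_1.
For the inductive step, assume it holds for an arbitrary i ≥ 1, so b_i = -2·3^(i - 1) - 3·5^i.
Then b_{i+1} = 3·b_i - 6·5^i = 3·(-2·3^(i - 1) - 3·5^i) - 6·5^i = -2·3^i - 3·5^(i + 1) = -2·3^((i+1) - 1) - 3·5^(i+1),
which is the claimed formula at m = i+1.
By the principle of mathematical induction, the result holds for all m ≥ 1.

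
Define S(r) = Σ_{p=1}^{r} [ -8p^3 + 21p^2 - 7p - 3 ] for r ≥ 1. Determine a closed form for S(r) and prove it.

We claim S(r) = -r(2r - 1)(r^2 - r - 3) for all r ≥ 1.
When r = 1: S(1) = 3, and the closed form gives 3. They agree.
Inductive step: assume the claim holds for r = p, so S(p) = p(-2p^3 + 3p^2 + 5p - 3).
Then S(p+1) = S(p) + (-8p^3 - 3p^2 + 11p + 3) = (p(-2p^3 + 3p^2 + 5p - 3)) + (-8p^3 - 3p^2 + 11p + 3).
Simplifying, S(p+1) = -(p + 1)(2p + 1)(p^2 + p - 3) = -(p+1)(2(p+1) - 1)((p+1)^2 - (p+1) - 3),
which is the closed form with r = p+1.
By induction, the statement is established for all r ≥ 1.

S(r) = -r(2r - 1)(r^2 - r - 3)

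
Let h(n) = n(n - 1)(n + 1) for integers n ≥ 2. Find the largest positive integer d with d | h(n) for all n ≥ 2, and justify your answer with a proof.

Computing the first values: h(2) = 6 and h(3) = 24; gcd(6, 24) = 6, so d ≤ 6.
We prove 6 | n(n - 1)(n + 1) for all n ≥ 2 by induction on n.
When n = 2: h(2) = 6 = 6·(1), so 6 | h(2).
Suppose the result is true for n = p, i.e. 6 | h(p). Then
h(p+1) − h(p) = p·(p+1)·(p+2) − (p-1)·p·(p+1) = p·(p+1)·[(p+2) − (p-1)] = 3·p·(p+1). The product of 2 consecutive integers is divisible by (2)! = 2, so h(p+1) − h(p) is divisible by 3·2 = 6. By the inductive hypothesis 6 | h(p), hence 6 | h(p+1).
Hence, by induction on n, the claim holds for every n ≥ 2.
Therefore the largest such d is 6.

d = 6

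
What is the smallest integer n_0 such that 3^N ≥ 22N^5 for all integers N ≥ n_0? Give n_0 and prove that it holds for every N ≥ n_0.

At N = 15: 14348907 < 16706250, so the inequality fails and n_0 ≥ 16. We prove 3^N ≥ 22N^5 for all N ≥ 16.
For the base case N = 16: 3^N = 43046721 and 22N^5 = 23068672, so 43046721 ≥ 23068672.
Suppose the result is true for N = j, so 3^j ≥ 22j^5.
Then 3^(j + 1) = 3·(3^j) ≥ 3·(22j^5).
Also, for j ≥ 16 we have 3·(22j^5) ≥ 22(j+1)^5, since 3 ≥ (1 + 1/j)^5 for all j ≥ 16.
Combining, 3^(j + 1) ≥ 22(j+1)^5.
This completes the induction.
Hence the smallest such n_0 is 16.

n_0 = 16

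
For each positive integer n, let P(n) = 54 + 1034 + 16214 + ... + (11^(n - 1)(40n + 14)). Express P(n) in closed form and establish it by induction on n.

We claim P(n) = 11^n(4n + 1) - 1 for all n ≥ 1.
When n = 1: P(1) = 54, and the closed form gives 54. They agree.
Inductive step: suppose the statement holds for some j ≥ 1, so P(j) = 11^j(4j + 1) - 1.
Then P(j+1) = P(j) + (11^j(40j + 54)) = (11^j(4j + 1) - 1) + (11^j(40j + 54)).
Simplifying, P(j+1) = 44·11^j·j + 55·11^j - 1 = 11^(j+1)(4(j+1) + 1) - 1,
which is the closed form with n = j+1.
By induction, the statement is established for all n ≥ 1.

P(n) = 11^n(4n + 1) - 1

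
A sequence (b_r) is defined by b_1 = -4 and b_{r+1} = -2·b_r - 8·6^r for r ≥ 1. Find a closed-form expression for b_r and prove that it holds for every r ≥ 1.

Computing the first terms: b_1 = -4, b_2 = -40, b_3 = -208. This suggests b_r = -(-2)^r - 6^r.
When r = 1: the formula gives -4 = -4 = b_1.
Inductive step: assume the claim holds for r = i, so b_i = -(-2)^i - 6^i.
Then b_{i+1} = -2·b_i - 8·6^i = -2·(-(-2)^i - 6^i) - 8·6^i = -(-2)^(i + 1) - 6^(i + 1),
which is the claimed formula at r = i+1.
By induction, the statement is established for all r ≥ 1.

b_r = -(-2)^r - 6^r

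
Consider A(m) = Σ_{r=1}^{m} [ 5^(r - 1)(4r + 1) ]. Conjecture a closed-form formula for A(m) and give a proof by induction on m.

We claim A(m) = 5^m·m for all m ≥ 1.
When m = 1: A(1) = 5, and the closed form gives 5. They agree.
Inductive step: assume the claim holds for m = r, so A(r) = 5^r·r.
Then A(r+1) = A(r) + (5^r(4r + 5)) = (5^r·r) + (5^r(4r + 5)).
Simplifying, A(r+1) = 5^(r + 1)(r + 1) = 5^(r+1)·(r+1),
which is the closed form with m = r+1.
This completes the induction.

A(m) = 5^m·m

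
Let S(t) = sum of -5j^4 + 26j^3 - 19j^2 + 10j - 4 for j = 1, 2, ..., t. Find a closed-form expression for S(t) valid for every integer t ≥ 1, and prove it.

S(t) = -t(t^4 - 4t^3 - 5t^2 - 2t + 2)

We claim S(t) = -t(t^4 - 4t^3 - 5t^2 - 2t + 2) for all t ≥ 1.
For the base case t = 1: S(1) = 8, and the closed form gives 8. They agree.
Suppose the result is true for t = j, so S(j) = j(-j^4 + 4j^3 + 5j^2 + 2j - 2).
Then S(j+1) = S(j) + (-5j^4 + 6j^3 + 29j^2 + 30j + 8) = (j(-j^4 + 4j^3 + 5j^2 + 2j - 2)) + (-5j^4 + 6j^3 + 29j^2 + 30j + 8).
Simplifying, S(j+1) = -(j + 1)(j^4 - 11j^2 - 20j - 8) = -(j+1)((j+1)^4 - 4(j+1)^3 - 5(j+1)^2 - 2(j+1) + 2),
which is the closed form with t = j+1.
Hence, by induction on t, the claim holds for every t ≥ 1.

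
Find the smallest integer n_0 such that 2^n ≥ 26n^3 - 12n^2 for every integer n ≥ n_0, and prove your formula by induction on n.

n_0 = 17

At n = 16: 65536 < 103424, so the inequality fails and n_0 ≥ 17. We prove 2^n ≥ 26n^3 - 12n^2 for all n ≥ 17.
When n = 17: 2^n = 131072 and 26n^3 - 12n^2 = 124270, so 131072 ≥ 124270.
Suppose the result is true for n = k, so 2^k ≥ 26k^3 - 12k^2.
Then 2^(k + 1) = 2·(2^k) ≥ 2·(26k^3 - 12k^2).
Also, for k ≥ 17 we have 2·(26k^3 - 12k^2) ≥ 26(k+1)^3 - 12(k+1)^2, since 2·(26k^3 - 12k^2) − (26(k+1)^3 - 12(k+1)^2) = 26k^3 - 90k^2 - 54k - 14, which is nonnegative for all k ≥ 17.
Combining, 2^(k + 1) ≥ 26(k+1)^3 - 12(k+1)^2.
By induction, the statement is established for all n ≥ 17.
Hence the smallest such n_0 is 17.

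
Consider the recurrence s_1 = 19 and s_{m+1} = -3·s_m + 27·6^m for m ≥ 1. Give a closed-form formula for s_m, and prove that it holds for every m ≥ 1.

s_m = (-3)^(m - 1) + 3·6^m

Computing the first terms: s_1 = 19, s_2 = 105, s_3 = 657. This suggests s_m = (-3)^(m - 1) + 3·6^m.
For the base case m = 1: the formula gives 19 = 19 = s_1.
Inductive step: assume the claim holds for m = p, so s_p = (-3)^(p - 1) + 3·6^p.
Then s_{p+1} = -3·s_p + 27·6^p = -3·((-3)^(p - 1) + 3·6^p) + 27·6^p = (-3)^p + 3·6^(p + 1) = (-3)^((p+1) - 1) + 3·6^(p+1),
which is the claimed formula at m = p+1.
By induction, the statement is established for all m ≥ 1.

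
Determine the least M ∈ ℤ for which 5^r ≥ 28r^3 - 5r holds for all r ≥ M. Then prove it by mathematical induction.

At r = 5: 3125 < 3475, so the inequality fails and M ≥ 6. We prove 5^r ≥ 28r^3 - 5r for all r ≥ 6.
Base case (r = 6): 5^r = 15625 and 28r^3 - 5r = 6018, so 15625 ≥ 6018.
Inductive step: suppose the statement holds for some k ≥ 6, so 5^k ≥ 28k^3 - 5k.
Then 5^(k + 1) = 5·(5^k) ≥ 5·(28k^3 - 5k).
Also, for k ≥ 6 we have 5·(28k^3 - 5k) ≥ 28(k+1)^3 - 5(k+1), since 5·(28k^3 - 5k) − (28(k+1)^3 - 5(k+1)) = 112k^3 - 84k^2 - 104k - 23, which is nonnegative for all k ≥ 6.
Combining, 5^(k + 1) ≥ 28(k+1)^3 - 5(k+1).
By induction, the statement is established for all r ≥ 6.
Hence the smallest such M is 6.

M = 6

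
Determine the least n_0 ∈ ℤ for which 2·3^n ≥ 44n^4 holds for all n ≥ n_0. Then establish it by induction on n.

At n = 11: 354294 < 644204, so the inequality fails and n_0 ≥ 12. We prove 2·3^n ≥ 44n^4 for all n ≥ 12.
Base case (n = 12): 2·3^n = 1062882 and 44n^4 = 912384, so 1062882 ≥ 912384.
Suppose the result is true for n = k, so 2·3^k ≥ 44k^4.
Then 2·3^(k + 1) = 3·(2·3^k) ≥ 3·(44k^4).
Also, for k ≥ 12 we have 3·(44k^4) ≥ 44(k+1)^4, since 3 ≥ (1 + 1/k)^4 for all k ≥ 12.
Combining, 2·3^(k + 1) ≥ 44(k+1)^4.
Hence, by induction on n, the claim holds for every n ≥ 12.
Hence the smallest such n_0 is 12.

n_0 = 12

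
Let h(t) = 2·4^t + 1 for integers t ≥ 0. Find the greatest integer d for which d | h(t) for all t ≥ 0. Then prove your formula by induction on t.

Computing the first values: h(0) = 3 and h(1) = 9; gcd(3, 9) = 3, so d ≤ 3.
We prove 3 | 2·4^t + 1 for all t ≥ 0 by induction on t.
Base step (t = 0): h(0) = 3 = 3·(1), so 3 | h(0).
Inductive step: suppose the statement holds for some m ≥ 0, i.e. 3 | h(m). Then
h(m+1) = 2·4^(m+1) + 1 = 4·(2·4^m + 1) - 3 = 4·h(m) - 3. The first term is divisible by 3 by the inductive hypothesis, and -3 is divisible by 3. Hence 3 | h(m+1).
By induction, the statement is established for all t ≥ 0.
Therefore the largest such d is 3.

d = 3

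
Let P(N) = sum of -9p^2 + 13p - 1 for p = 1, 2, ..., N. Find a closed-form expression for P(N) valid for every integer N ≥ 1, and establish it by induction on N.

P(N) = -N(3N^2 - 2N - 4)

We claim P(N) = -N(3N^2 - 2N - 4) for all N ≥ 1.
For the base case N = 1: P(1) = 3, and the closed form gives 3. They agree.
Suppose the result is true for N = p, so P(p) = p(-3p^2 + 2p + 4).
Then P(p+1) = P(p) + (-9p^2 - 5p + 3) = (p(-3p^2 + 2p + 4)) + (-9p^2 - 5p + 3).
Simplifying, P(p+1) = -(p + 1)(3p^2 + 4p - 3) = -(p+1)(3(p+1)^2 - 2(p+1) - 4),
which is the closed form with N = p+1.
This completes the induction.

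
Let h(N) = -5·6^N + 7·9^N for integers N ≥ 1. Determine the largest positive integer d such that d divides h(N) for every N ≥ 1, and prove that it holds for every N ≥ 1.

d = 3

Computing the first values: h(1) = 33 and h(2) = 387; gcd(33, 387) = 3, so d ≤ 3.
We prove 3 | -5·6^N + 7·9^N for all N ≥ 1 by induction on N.
When N = 1: h(1) = 33 = 3·(11), so 3 | h(1).
For the inductive step, assume it holds for an arbitrary i ≥ 1, i.e. 3 | h(i). Then
h(i+1) − 9·h(i) = (-5·6^(i+1) + 7·9^(i+1)) − 9·(-5·6^i + 7·9^i) = (-5)·6^i·(6 − 9) = (15)·6^i. Since 3 | h(i) by the inductive hypothesis, 3 | 9·h(i); and 3 | 15 since 15 = 3·5. Therefore 3 | h(i+1).
This completes the induction.
Therefore the largest such d is 3.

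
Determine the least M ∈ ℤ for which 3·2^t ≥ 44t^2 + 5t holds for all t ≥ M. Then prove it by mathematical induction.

M = 11

At t = 10: 3072 < 4450, so the inequality fails and M ≥ 11. We prove 3·2^t ≥ 44t^2 + 5t for all t ≥ 11.
Base step (t = 11): 3·2^t = 6144 and 44t^2 + 5t = 5379, so 6144 ≥ 5379.
Suppose the result is true for t = m, so 3·2^m ≥ 44m^2 + 5m.
Then 3·2^(m + 1) = 2·(3·2^m) ≥ 2·(44m^2 + 5m).
Also, for m ≥ 11 we have 2·(44m^2 + 5m) ≥ 44(m+1)^2 + 5(m+1), since 2·(44m^2 + 5m) − (44(m+1)^2 + 5(m+1)) = 44m^2 - 83m - 49, which is nonnegative for all m ≥ 11.
Combining, 3·2^(m + 1) ≥ 44(m+1)^2 + 5(m+1).
This completes the induction.
Hence the smallest such M is 11.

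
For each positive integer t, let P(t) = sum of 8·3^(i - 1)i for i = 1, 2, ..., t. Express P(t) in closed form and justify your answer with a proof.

P(t) = 2·3^t(2t - 1) + 2

We claim P(t) = 2·3^t(2t - 1) + 2 for all t ≥ 1.
Base step (t = 1): P(1) = 8, and the closed form gives 8. They agree.
Inductive step: suppose the statement holds for some i ≥ 1, so P(i) = 2·3^i(2i - 1) + 2.
Then P(i+1) = P(i) + (8·3^i(i + 1)) = (2·3^i(2i - 1) + 2) + (8·3^i(i + 1)).
Simplifying, P(i+1) = 12·3^i·i + 6·3^i + 2 = 2·3^(i+1)(2(i+1) - 1) + 2,
which is the closed form with t = i+1.
By the principle of mathematical induction, the result holds for all t ≥ 1.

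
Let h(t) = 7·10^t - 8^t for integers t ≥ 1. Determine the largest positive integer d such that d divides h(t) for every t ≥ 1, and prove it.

d = 2

Computing the first values: h(1) = 62 and h(2) = 636; gcd(62, 636) = 2, so d ≤ 2.
We prove 2 | 7·10^t - 8^t for all t ≥ 1 by induction on t.
When t = 1: h(1) = 62 = 2·(31), so 2 | h(1).
For the inductive step, assume it holds for an arbitrary r ≥ 1, i.e. 2 | h(r). Then
h(r+1) − 10·h(r) = (7·10^(r+1) - 8^(r+1)) − 10·(7·10^r - 8^r) = (-1)·8^r·(8 − 10) = (2)·8^r. Since 2 | h(r) by the inductive hypothesis, 2 | 10·h(r); and 2 | 2 since 2 = 2·1. Therefore 2 | h(r+1).
Hence, by induction on t, the claim holds for every t ≥ 1.
Therefore the largest such d is 2.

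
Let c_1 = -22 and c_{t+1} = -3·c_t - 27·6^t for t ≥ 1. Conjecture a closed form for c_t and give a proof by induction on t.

Computing the first terms: c_1 = -22, c_2 = -96, c_3 = -684. This suggests c_t = -4(-3)^(t - 1) - 3·6^t.
When t = 1: the formula gives -22 = -22 = c_1.
For the inductive step, assume it holds for an arbitrary m ≥ 1, so c_m = -4(-3)^(m - 1) - 3·6^m.
Then c_{m+1} = -3·c_m - 27·6^m = -3·(-4(-3)^(m - 1) - 3·6^m) - 27·6^m = -4(-3)^m - 3·6^(m + 1) = -4(-3)^((m+1) - 1) - 3·6^(m+1),
which is the claimed formula at t = m+1.
By induction, the statement is established for all t ≥ 1.

c_t = -4(-3)^(t - 1) - 3·6^t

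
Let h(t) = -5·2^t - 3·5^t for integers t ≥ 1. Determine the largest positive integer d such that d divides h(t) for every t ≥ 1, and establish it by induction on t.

d = 5

Computing the first values: h(1) = -25 and h(2) = -95; gcd(-25, -95) = 5, so d ≤ 5.
We prove 5 | -5·2^t - 3·5^t for all t ≥ 1 by induction on t.
When t = 1: h(1) = -25 = 5·(-5), so 5 | h(1).
For the inductive step, assume it holds for an arbitrary m ≥ 1, i.e. 5 | h(m). Then
h(m+1) − 5·h(m) = (-5·2^(m+1) - 3·5^(m+1)) − 5·(-5·2^m - 3·5^m) = (-5)·2^m·(2 − 5) = (15)·2^m. Since 5 | h(m) by the inductive hypothesis, 5 | 5·h(m); and 5 | 15 since 15 = 5·3. Therefore 5 | h(m+1).
By the principle of mathematical induction, the result holds for all t ≥ 1.
Therefore the largest such d is 5.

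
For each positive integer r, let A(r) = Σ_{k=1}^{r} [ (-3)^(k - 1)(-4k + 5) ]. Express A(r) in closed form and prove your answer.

We claim A(r) = (-3)^r(r - 1) + 1 for all r ≥ 1.
When r = 1: A(1) = 1, and the closed form gives 1. They agree.
Suppose the result is true for r = k, so A(k) = (-3)^k(k - 1) + 1.
Then A(k+1) = A(k) + ((-3)^k(-4k + 1)) = ((-3)^k(k - 1) + 1) + ((-3)^k(-4k + 1)).
Simplifying, A(k+1) = (-3)^(k + 1)k + 1 = (-3)^(k+1)((k+1) - 1) + 1,
which is the closed form with r = k+1.
Hence, by induction on r, the claim holds for every r ≥ 1.

A(r) = (-3)^r(r - 1) + 1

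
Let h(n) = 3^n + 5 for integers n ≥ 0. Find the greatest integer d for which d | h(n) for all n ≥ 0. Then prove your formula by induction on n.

d = 2

Computing the first values: h(0) = 6 and h(1) = 8; gcd(6, 8) = 2, so d ≤ 2.
We prove 2 | 3^n + 5 for all n ≥ 0 by induction on n.
Base step (n = 0): h(0) = 6 = 2·(3), so 2 | h(0).
Inductive step: suppose the statement holds for some r ≥ 0, i.e. 2 | h(r). Then
h(r+1) = 3^(r+1) + 5 = 3·(3^r + 5) - 10 = 3·h(r) - 10. The first term is divisible by 2 by the inductive hypothesis, and -10 is divisible by 2. Hence 2 | h(r+1).
This completes the induction.
Therefore the largest such d is 2.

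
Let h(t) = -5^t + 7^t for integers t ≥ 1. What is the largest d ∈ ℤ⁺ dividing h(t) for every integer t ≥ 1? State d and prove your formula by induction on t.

Computing the first values: h(1) = 2 and h(2) = 24; gcd(2, 24) = 2, so d ≤ 2.
We prove 2 | -5^t + 7^t for all t ≥ 1 by induction on t.
For the base case t = 1: h(1) = 2 = 2·(1), so 2 | h(1).
For the inductive step, assume it holds for an arbitrary j ≥ 1, i.e. 2 | h(j). Then
7^{j+1} − 5^{j+1} = 7·7^j − 5·5^j = 7·(7^j − 5^j) + (2)·5^j. The first term is divisible by 2 by the inductive hypothesis, and the second term (2)·5^j is divisible by 2 since 2 | 2. Hence 2 | h(j+1).
By the principle of mathematical induction, the result holds for all t ≥ 1.
Therefore the largest such d is 2.

d = 2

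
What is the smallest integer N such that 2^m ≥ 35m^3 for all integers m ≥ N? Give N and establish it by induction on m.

At m = 17: 131072 < 171955, so the inequality fails and N ≥ 18. We prove 2^m ≥ 35m^3 for all m ≥ 18.
For the base case m = 18: 2^m = 262144 and 35m^3 = 204120, so 262144 ≥ 204120.
Inductive step: assume the claim holds for m = r, so 2^r ≥ 35r^3.
Then 2^(r + 1) = 2·(2^r) ≥ 2·(35r^3).
Also, for r ≥ 18 we have 2·(35r^3) ≥ 35(r+1)^3, since 2 ≥ (1 + 1/r)^3 for all r ≥ 18.
Combining, 2^(r + 1) ≥ 35(r+1)^3.
By the principle of mathematical induction, the result holds for all m ≥ 18.
Hence the smallest such N is 18.

N = 18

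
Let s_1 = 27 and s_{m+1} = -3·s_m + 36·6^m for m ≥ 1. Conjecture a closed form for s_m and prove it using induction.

Computing the first terms: s_1 = 27, s_2 = 135, s_3 = 891. This suggests s_m = -(-3)^m + 4·6^m.
When m = 1: the formula gives 27 = 27 = s_1.
Suppose the result is true for m = k, so s_k = -(-3)^k + 4·6^k.
Then s_{k+1} = -3·s_k + 36·6^k = -3·(-(-3)^k + 4·6^k) + 36·6^k = -(-3)^(k + 1) + 4·6^(k + 1),
which is the claimed formula at m = k+1.
By the principle of mathematical induction, the result holds for all m ≥ 1.

s_m = -(-3)^m + 4·6^m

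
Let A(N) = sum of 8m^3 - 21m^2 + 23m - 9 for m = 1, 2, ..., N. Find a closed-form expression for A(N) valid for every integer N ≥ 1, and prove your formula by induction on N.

A(N) = N(2N - 1)(N^2 - N + 1)

We claim A(N) = N(2N - 1)(N^2 - N + 1) for all N ≥ 1.
Base case (N = 1): A(1) = 1, and the closed form gives 1. They agree.
Inductive step: suppose the statement holds for some m ≥ 1, so A(m) = m(2m^3 - 3m^2 + 3m - 1).
Then A(m+1) = A(m) + (8m^3 + 3m^2 + 5m + 1) = (m(2m^3 - 3m^2 + 3m - 1)) + (8m^3 + 3m^2 + 5m + 1).
Simplifying, A(m+1) = (m + 1)(2m + 1)(m^2 + m + 1) = (m+1)(2(m+1) - 1)((m+1)^2 - (m+1) + 1),
which is the closed form with N = m+1.
By induction, the statement is established for all N ≥ 1.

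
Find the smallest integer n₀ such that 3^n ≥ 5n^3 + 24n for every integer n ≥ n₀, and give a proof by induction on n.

n₀ = 7

At n = 6: 729 < 1224, so the inequality fails and n₀ ≥ 7. We prove 3^n ≥ 5n^3 + 24n for all n ≥ 7.
When n = 7: 3^n = 2187 and 5n^3 + 24n = 1883, so 2187 ≥ 1883.
Inductive step: assume the claim holds for n = i, so 3^i ≥ 5i^3 + 24i.
Then 3^(i + 1) = 3·(3^i) ≥ 3·(5i^3 + 24i).
Also, for i ≥ 7 we have 3·(5i^3 + 24i) ≥ 5(i+1)^3 + 24(i+1), since 3·(5i^3 + 24i) − (5(i+1)^3 + 24(i+1)) = 10i^3 - 15i^2 + 33i - 29, which is nonnegative for all i ≥ 7.
Combining, 3^(i + 1) ≥ 5(i+1)^3 + 24(i+1).
Hence, by induction on n, the claim holds for every n ≥ 7.
Hence the smallest such n₀ is 7.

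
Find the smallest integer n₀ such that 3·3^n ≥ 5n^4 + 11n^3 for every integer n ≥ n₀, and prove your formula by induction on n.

At n = 8: 19683 < 26112, so the inequality fails and n₀ ≥ 9. We prove 3·3^n ≥ 5n^4 + 11n^3 for all n ≥ 9.
Base case (n = 9): 3·3^n = 59049 and 5n^4 + 11n^3 = 40824, so 59049 ≥ 40824.
Inductive step: assume the claim holds for n = p, so 3·3^p ≥ 5p^4 + 11p^3.
Then 3·3^(p + 1) = 3·(3·3^p) ≥ 3·(5p^4 + 11p^3).
Also, for p ≥ 9 we have 3·(5p^4 + 11p^3) ≥ 5(p+1)^4 + 11(p+1)^3, since 3·(5p^4 + 11p^3) − (5(p+1)^4 + 11(p+1)^3) = 10p^4 + 2p^3 - 63p^2 - 53p - 16, which is nonnegative for all p ≥ 9.
Combining, 3·3^(p + 1) ≥ 5(p+1)^4 + 11(p+1)^3.
By the principle of mathematical induction, the result holds for all n ≥ 9.
Hence the smallest such n₀ is 9.

n₀ = 9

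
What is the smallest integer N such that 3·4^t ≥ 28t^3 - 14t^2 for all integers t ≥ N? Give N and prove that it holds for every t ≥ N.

N = 6

At t = 5: 3072 < 3150, so the inequality fails and N ≥ 6. We prove 3·4^t ≥ 28t^3 - 14t^2 for all t ≥ 6.
For the base case t = 6: 3·4^t = 12288 and 28t^3 - 14t^2 = 5544, so 12288 ≥ 5544.
Inductive step: suppose the statement holds for some k ≥ 6, so 3·4^k ≥ 28k^3 - 14k^2.
Then 3·4^(k + 1) = 4·(3·4^k) ≥ 4·(28k^3 - 14k^2).
Also, for k ≥ 6 we have 4·(28k^3 - 14k^2) ≥ 28(k+1)^3 - 14(k+1)^2, since 4·(28k^3 - 14k^2) − (28(k+1)^3 - 14(k+1)^2) = 84k^3 - 126k^2 - 56k - 14, which is nonnegative for all k ≥ 6.
Combining, 3·4^(k + 1) ≥ 28(k+1)^3 - 14(k+1)^2.
By the principle of mathematical induction, the result holds for all t ≥ 6.
Hence the smallest such N is 6.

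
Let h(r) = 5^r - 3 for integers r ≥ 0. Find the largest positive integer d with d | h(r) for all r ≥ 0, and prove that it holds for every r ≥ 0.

d = 2

Computing the first values: h(0) = -2 and h(1) = 2; gcd(-2, 2) = 2, so d ≤ 2.
We prove 2 | 5^r - 3 for all r ≥ 0 by induction on r.
For the base case r = 0: h(0) = -2 = 2·(-1), so 2 | h(0).
Suppose the result is true for r = j, i.e. 2 | h(j). Then
h(j+1) = 5^(j+1) - 3 = 5·(5^j - 3) + 12 = 5·h(j) + 12. The first term is divisible by 2 by the inductive hypothesis, and 12 is divisible by 2. Hence 2 | h(j+1).
By the principle of mathematical induction, the result holds for all r ≥ 0.
Therefore the largest such d is 2.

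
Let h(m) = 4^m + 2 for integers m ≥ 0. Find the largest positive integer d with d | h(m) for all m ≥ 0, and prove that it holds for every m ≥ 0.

Computing the first values: h(0) = 3 and h(1) = 6; gcd(3, 6) = 3, so d ≤ 3.
We prove 3 | 4^m + 2 for all m ≥ 0 by induction on m.
When m = 0: h(0) = 3 = 3·(1), so 3 | h(0).
Inductive step: assume the claim holds for m = p, i.e. 3 | h(p). Then
h(p+1) = 4^(p+1) + 2 = 4·(4^p + 2) - 6 = 4·h(p) - 6. The first term is divisible by 3 by the inductive hypothesis, and -6 is divisible by 3. Hence 3 | h(p+1).
By induction, the statement is established for all m ≥ 0.
Therefore the largest such d is 3.

d = 3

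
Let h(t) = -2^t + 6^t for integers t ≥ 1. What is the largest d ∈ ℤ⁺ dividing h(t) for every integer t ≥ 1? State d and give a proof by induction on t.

Computing the first values: h(1) = 4 and h(2) = 32; gcd(4, 32) = 4, so d ≤ 4.
We prove 4 | -2^t + 6^t for all t ≥ 1 by induction on t.
Base case (t = 1): h(1) = 4 = 4·(1), so 4 | h(1).
Suppose the result is true for t = j, i.e. 4 | h(j). Then
6^{j+1} − 2^{j+1} = 6·6^j − 2·2^j = 6·(6^j − 2^j) + (4)·2^j. The first term is divisible by 4 by the inductive hypothesis, and the second term (4)·2^j is divisible by 4 since 4 | 4. Hence 4 | h(j+1).
This completes the induction.
Therefore the largest such d is 4.

d = 4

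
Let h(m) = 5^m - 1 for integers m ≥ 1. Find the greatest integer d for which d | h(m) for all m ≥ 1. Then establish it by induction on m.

Computing the first values: h(1) = 4 and h(2) = 24; gcd(4, 24) = 4, so d ≤ 4.
We prove 4 | 5^m - 1 for all m ≥ 1 by induction on m.
For the base case m = 1: h(1) = 4 = 4·(1), so 4 | h(1).
Inductive step: suppose the statement holds for some j ≥ 1, i.e. 4 | h(j). Then
5^{j+1} − 1^{j+1} = 5·5^j − 1·1^j = 5·(5^j − 1^j) + (4)·1^j. The first term is divisible by 4 by the inductive hypothesis, and the second term (4)·1^j is divisible by 4 since 4 | 4. Hence 4 | h(j+1).
Hence, by induction on m, the claim holds for every m ≥ 1.
Therefore the largest such d is 4.

d = 4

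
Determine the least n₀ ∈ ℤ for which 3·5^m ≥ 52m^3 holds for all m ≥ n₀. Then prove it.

n₀ = 5

At m = 4: 1875 < 3328, so the inequality fails and n₀ ≥ 5. We prove 3·5^m ≥ 52m^3 for all m ≥ 5.
When m = 5: 3·5^m = 9375 and 52m^3 = 6500, so 9375 ≥ 6500.
Inductive step: assume the claim holds for m = k, so 3·5^k ≥ 52k^3.
Then 3·5^(k + 1) = 5·(3·5^k) ≥ 5·(52k^3).
Also, for k ≥ 5 we have 5·(52k^3) ≥ 52(k+1)^3, since 5 ≥ (1 + 1/k)^3 for all k ≥ 5.
Combining, 3·5^(k + 1) ≥ 52(k+1)^3.
This completes the induction.
Hence the smallest such n₀ is 5.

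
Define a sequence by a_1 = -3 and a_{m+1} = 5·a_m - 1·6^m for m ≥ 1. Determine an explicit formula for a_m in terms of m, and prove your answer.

Computing the first terms: a_1 = -3, a_2 = -21, a_3 = -141. This suggests a_m = 3·5^(m - 1) - 6^m.
For the base case m = 1: the formula gives -3 = -3 = a_1.
Inductive step: assume the claim holds for m = r, so a_r = 3·5^(r - 1) - 6^r.
Then a_{r+1} = 5·a_r - 1·6^r = 5·(3·5^(r - 1) - 6^r) - 1·6^r = 3·5^r - 6^(r + 1) = 3·5^((r+1) - 1) - 6^(r+1),
which is the claimed formula at m = r+1.
This completes the induction.

a_m = 3·5^(m - 1) - 6^m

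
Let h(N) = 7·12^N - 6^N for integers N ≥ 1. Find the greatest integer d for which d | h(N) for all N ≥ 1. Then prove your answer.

d = 6

Computing the first values: h(1) = 78 and h(2) = 972; gcd(78, 972) = 6, so d ≤ 6.
We prove 6 | 7·12^N - 6^N for all N ≥ 1 by induction on N.
For the base case N = 1: h(1) = 78 = 6·(13), so 6 | h(1).
Suppose the result is true for N = k, i.e. 6 | h(k). Then
h(k+1) − 12·h(k) = (7·12^(k+1) - 6^(k+1)) − 12·(7·12^k - 6^k) = (-1)·6^k·(6 − 12) = (6)·6^k. Since 6 | h(k) by the inductive hypothesis, 6 | 12·h(k); and 6 | 6 since 6 = 6·1. Therefore 6 | h(k+1).
By the principle of mathematical induction, the result holds for all N ≥ 1.
Therefore the largest such d is 6.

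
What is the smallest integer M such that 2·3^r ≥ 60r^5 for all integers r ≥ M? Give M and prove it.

M = 16

At r = 15: 28697814 < 45562500, so the inequality fails and M ≥ 16. We prove 2·3^r ≥ 60r^5 for all r ≥ 16.
Base case (r = 16): 2·3^r = 86093442 and 60r^5 = 62914560, so 86093442 ≥ 62914560.
For the inductive step, assume it holds for an arbitrary j ≥ 16, so 2·3^j ≥ 60j^5.
Then 2·3^(j + 1) = 3·(2·3^j) ≥ 3·(60j^5).
Also, for j ≥ 16 we have 3·(60j^5) ≥ 60(j+1)^5, since 3 ≥ (1 + 1/j)^5 for all j ≥ 16.
Combining, 2·3^(j + 1) ≥ 60(j+1)^5.
By induction, the statement is established for all r ≥ 16.
Hence the smallest such M is 16.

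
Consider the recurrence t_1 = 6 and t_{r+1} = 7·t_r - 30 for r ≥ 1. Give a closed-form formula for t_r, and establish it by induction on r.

Computing the first terms: t_1 = 6, t_2 = 12, t_3 = 54. This suggests t_r = 7^(r - 1) + 5.
When r = 1: the formula gives 6 = 6 = t_1.
For the inductive step, assume it holds for an arbitrary i ≥ 1, so t_i = 7^(i - 1) + 5.
Then t_{i+1} = 7·t_i - 30 = 7·(7^(i - 1) + 5) - 30 = 7^i + 5 = 7^((i+1) - 1) + 5,
which is the claimed formula at r = i+1.
This completes the induction.

t_r = 7^(r - 1) + 5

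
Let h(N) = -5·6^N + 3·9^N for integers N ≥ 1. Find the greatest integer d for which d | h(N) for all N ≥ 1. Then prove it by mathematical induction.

Computing the first values: h(1) = -3 and h(2) = 63; gcd(-3, 63) = 3, so d ≤ 3.
We prove 3 | -5·6^N + 3·9^N for all N ≥ 1 by induction on N.
Base step (N = 1): h(1) = -3 = 3·(-1), so 3 | h(1).
Inductive step: suppose the statement holds for some i ≥ 1, i.e. 3 | h(i). Then
h(i+1) − 9·h(i) = (-5·6^(i+1) + 3·9^(i+1)) − 9·(-5·6^i + 3·9^i) = (-5)·6^i·(6 − 9) = (15)·6^i. Since 3 | h(i) by the inductive hypothesis, 3 | 9·h(i); and 3 | 15 since 15 = 3·5. Therefore 3 | h(i+1).
By induction, the statement is established for all N ≥ 1.
Therefore the largest such d is 3.

d = 3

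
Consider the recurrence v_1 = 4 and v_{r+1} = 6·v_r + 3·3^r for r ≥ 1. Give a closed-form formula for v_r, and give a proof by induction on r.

v_r = -3^r + 7·6^(r - 1)

Computing the first terms: v_1 = 4, v_2 = 33, v_3 = 225. This suggests v_r = -3^r + 7·6^(r - 1).
Base case (r = 1): the formula gives 4 = 4 = v_1.
Inductive step: suppose the statement holds for some k ≥ 1, so v_k = -3^k + 7·6^(k - 1).
Then v_{k+1} = 6·v_k + 3·3^k = 6·(-3^k + 7·6^(k - 1)) + 3·3^k = -3^(k + 1) + 7·6^k = -3^(k+1) + 7·6^((k+1) - 1),
which is the claimed formula at r = k+1.
By the principle of mathematical induction, the result holds for all r ≥ 1.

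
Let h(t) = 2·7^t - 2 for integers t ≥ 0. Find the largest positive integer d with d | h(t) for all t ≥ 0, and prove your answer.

d = 12

Computing the first values: h(0) = 0 and h(1) = 12; gcd(0, 12) = 12, so d ≤ 12.
We prove 12 | 2·7^t - 2 for all t ≥ 0 by induction on t.
Base step (t = 0): h(0) = 0 = 12·(0), so 12 | h(0).
Inductive step: assume the claim holds for t = r, i.e. 12 | h(r). Then
h(r+1) = 2·7^(r+1) - 2 = 7·(2·7^r - 2) + 12 = 7·h(r) + 12. The first term is divisible by 12 by the inductive hypothesis, and 12 is divisible by 12. Hence 12 | h(r+1).
This completes the induction.
Therefore the largest such d is 12.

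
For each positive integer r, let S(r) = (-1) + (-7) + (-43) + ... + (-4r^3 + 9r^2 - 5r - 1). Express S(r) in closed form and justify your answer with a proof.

S(r) = -r(r^3 - r^2 - r + 2)

We claim S(r) = -r(r^3 - r^2 - r + 2) for all r ≥ 1.
When r = 1: S(1) = -1, and the closed form gives -1. They agree.
Inductive step: suppose the statement holds for some i ≥ 1, so S(i) = i(-i^3 + i^2 + i - 2).
Then S(i+1) = S(i) + (-4i^3 - 3i^2 + i - 1) = (i(-i^3 + i^2 + i - 2)) + (-4i^3 - 3i^2 + i - 1).
Simplifying, S(i+1) = -(i + 1)(i^3 + 2i^2 + 1) = -(i+1)((i+1)^3 - (i+1)^2 - (i+1) + 2),
which is the closed form with r = i+1.
By induction, the statement is established for all r ≥ 1.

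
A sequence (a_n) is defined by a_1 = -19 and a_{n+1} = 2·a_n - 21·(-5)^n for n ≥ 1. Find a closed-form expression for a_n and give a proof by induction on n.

a_n = 3(-5)^n - 2^(n + 1)

Computing the first terms: a_1 = -19, a_2 = 67, a_3 = -391. This suggests a_n = 3(-5)^n - 2^(n + 1).
Base case (n = 1): the formula gives -19 = -19 = a_1.
Inductive step: assume the claim holds for n = k, so a_k = 3(-5)^k - 2^(k + 1).
Then a_{k+1} = 2·a_k - 21·(-5)^k = 2·(3(-5)^k - 2^(k + 1)) - 21·(-5)^k = 3(-5)^(k + 1) - 2^(k + 2) = 3(-5)^(k+1) - 2^((k+1) + 1),
which is the claimed formula at n = k+1.
By the principle of mathematical induction, the result holds for all n ≥ 1.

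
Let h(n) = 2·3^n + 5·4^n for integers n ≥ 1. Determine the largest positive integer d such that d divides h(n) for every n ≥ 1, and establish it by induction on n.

Computing the first values: h(1) = 26 and h(2) = 98; gcd(26, 98) = 2, so d ≤ 2.
We prove 2 | 2·3^n + 5·4^n for all n ≥ 1 by induction on n.
When n = 1: h(1) = 26 = 2·(13), so 2 | h(1).
Suppose the result is true for n = m, i.e. 2 | h(m). Then
h(m+1) − 4·h(m) = (2·3^(m+1) + 5·4^(m+1)) − 4·(2·3^m + 5·4^m) = (2)·3^m·(3 − 4) = (-2)·3^m. Since 2 | h(m) by the inductive hypothesis, 2 | 4·h(m); and 2 | -2 since -2 = 2·-1. Therefore 2 | h(m+1).
By the principle of mathematical induction, the result holds for all n ≥ 1.
Therefore the largest such d is 2.

d = 2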